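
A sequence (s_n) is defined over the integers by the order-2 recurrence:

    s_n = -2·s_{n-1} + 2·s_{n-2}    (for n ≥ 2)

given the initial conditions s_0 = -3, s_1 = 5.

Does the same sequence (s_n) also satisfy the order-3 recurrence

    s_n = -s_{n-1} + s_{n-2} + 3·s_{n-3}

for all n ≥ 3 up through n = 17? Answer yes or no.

no

Terms s_0..s_17: -3, 5, -16, 42, -116, 316, -864, 2360, -6448, 17616, -48128, 131488, -359232, 981440, -2681344, 7325568, -20013824, 54678784
n=3: candidate gives 12, actual s_3 = 42 ✗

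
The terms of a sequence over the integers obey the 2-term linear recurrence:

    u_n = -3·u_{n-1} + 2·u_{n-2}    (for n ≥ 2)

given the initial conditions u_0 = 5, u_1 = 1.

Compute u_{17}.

-1046614859

u_2 = -3·1 + 2·5 = 7
u_3 = -3·7 + 2·1 = -19
u_4 = -3·-19 + 2·7 = 71
u_5 = -3·71 + 2·-19 = -251
u_6 = -3·-251 + 2·71 = 895
u_7 = -3·895 + 2·-251 = -3187
u_8 = -3·-3187 + 2·895 = 11351
u_9 = -3·11351 + 2·-3187 = -40427
u_10 = -3·-40427 + 2·11351 = 143983
u_11 = -3·143983 + 2·-40427 = -512803
u_12 = -3·-512803 + 2·143983 = 1826375
u_13 = -3·1826375 + 2·-512803 = -6504731
u_14 = -3·-6504731 + 2·1826375 = 23166943
u_15 = -3·23166943 + 2·-6504731 = -82510291
u_16 = -3·-82510291 + 2·23166943 = 293864759
u_17 = -3·293864759 + 2·-82510291 = -1046614859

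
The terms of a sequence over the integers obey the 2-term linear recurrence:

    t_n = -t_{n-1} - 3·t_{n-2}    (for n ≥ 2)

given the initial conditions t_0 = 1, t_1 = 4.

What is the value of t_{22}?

-251182

t_2 = -1·4 + -3·1 = -7
t_3 = -1·-7 + -3·4 = -5
t_4 = -1·-5 + -3·-7 = 26
t_5 = -1·26 + -3·-5 = -11
t_6 = -1·-11 + -3·26 = -67
t_7 = -1·-67 + -3·-11 = 100
t_8 = -1·100 + -3·-67 = 101
t_9 = -1·101 + -3·100 = -401
t_10 = -1·-401 + -3·101 = 98
t_11 = -1·98 + -3·-401 = 1105
t_12 = -1·1105 + -3·98 = -1399
t_13 = -1·-1399 + -3·1105 = -1916
t_14 = -1·-1916 + -3·-1399 = 6113
t_15 = -1·6113 + -3·-1916 = -365
t_16 = -1·-365 + -3·6113 = -17974
t_17 = -1·-17974 + -3·-365 = 19069
t_18 = -1·19069 + -3·-17974 = 34853
t_19 = -1·34853 + -3·19069 = -92060
t_20 = -1·-92060 + -3·34853 = -12499
t_21 = -1·-12499 + -3·-92060 = 288679
t_22 = -1·288679 + -3·-12499 = -251182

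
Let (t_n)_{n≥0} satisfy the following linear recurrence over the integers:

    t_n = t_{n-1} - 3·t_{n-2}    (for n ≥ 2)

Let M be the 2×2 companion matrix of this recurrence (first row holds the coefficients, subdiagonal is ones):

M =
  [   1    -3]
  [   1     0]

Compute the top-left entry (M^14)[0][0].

718

(M^14)[0][0] is the top entry after applying M 14 times to the unit state (1, 0). Equivalently it is h_{15} for the auxiliary sequence (h_n) obeying the same recurrence with h_1 = 1 and h_i = 0 for 0 ≤ i < 1:
h_2 = 1·1 + -3·0 = 1
h_3 = 1·1 + -3·1 = -2
h_4 = 1·-2 + -3·1 = -5
h_5 = 1·-5 + -3·-2 = 1
h_6 = 1·1 + -3·-5 = 16
h_7 = 1·16 + -3·1 = 13
h_8 = 1·13 + -3·16 = -35
h_9 = 1·-35 + -3·13 = -74
h_10 = 1·-74 + -3·-35 = 31
h_11 = 1·31 + -3·-74 = 253
h_12 = 1·253 + -3·31 = 160
h_13 = 1·160 + -3·253 = -599
h_14 = 1·-599 + -3·160 = -1079
h_15 = 1·-1079 + -3·-599 = 718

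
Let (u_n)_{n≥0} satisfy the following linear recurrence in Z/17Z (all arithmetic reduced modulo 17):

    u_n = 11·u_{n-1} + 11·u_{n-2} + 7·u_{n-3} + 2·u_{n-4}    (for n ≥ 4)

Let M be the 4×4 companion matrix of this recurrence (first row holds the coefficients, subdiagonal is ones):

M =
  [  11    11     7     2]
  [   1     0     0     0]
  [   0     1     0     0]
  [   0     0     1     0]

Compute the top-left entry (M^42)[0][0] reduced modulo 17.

(M^42)[0][0] is the top entry after applying M 42 times to the unit state (1, 0, 0, 0). Equivalently it is h_{45} for the auxiliary sequence (h_n) obeying the same recurrence with h_3 = 1 and h_i = 0 for 0 ≤ i < 3:
h_4 = 11·1 + 11·0 + 7·0 + 2·0 = 11
h_5 = 11·11 + 11·1 + 7·0 + 2·0 = 13
h_6 = 11·13 + 11·11 + 7·1 + 2·0 = 16
h_7 = 11·16 + 11·13 + 7·11 + 2·1 = 7
h_8 = 11·7 + 11·16 + 7·13 + 2·11 = 9
h_9 = 11·9 + 11·7 + 7·16 + 2·13 = 8
h_10 = 11·8 + 11·9 + 7·7 + 2·16 = 13
h_11 = 11·13 + 11·8 + 7·9 + 2·7 = 2
h_12 = 11·2 + 11·13 + 7·8 + 2·9 = 1
h_13 = 11·1 + 11·2 + 7·13 + 2·8 = 4
h_14 = 11·4 + 11·1 + 7·2 + 2·13 = 10
h_15 = 11·10 + 11·4 + 7·1 + 2·2 = 12
h_16 = 11·12 + 11·10 + 7·4 + 2·1 = 0
h_17 = 11·0 + 11·12 + 7·10 + 2·4 = 6
h_18 = 11·6 + 11·0 + 7·12 + 2·10 = 0
h_19 = 11·0 + 11·6 + 7·0 + 2·12 = 5
h_20 = 11·5 + 11·0 + 7·6 + 2·0 = 12
h_21 = 11·12 + 11·5 + 7·0 + 2·6 = 12
h_22 = 11·12 + 11·12 + 7·5 + 2·0 = 10
h_23 = 11·10 + 11·12 + 7·12 + 2·5 = 13
h_24 = 11·13 + 11·10 + 7·12 + 2·12 = 4
h_25 = 11·4 + 11·13 + 7·10 + 2·12 = 9
h_26 = 11·9 + 11·4 + 7·13 + 2·10 = 16
h_27 = 11·16 + 11·9 + 7·4 + 2·13 = 6
h_28 = 11·6 + 11·16 + 7·9 + 2·4 = 7
h_29 = 11·7 + 11·6 + 7·16 + 2·9 = 1
h_30 = 11·1 + 11·7 + 7·6 + 2·16 = 9
h_31 = 11·9 + 11·1 + 7·7 + 2·6 = 1
h_32 = 11·1 + 11·9 + 7·1 + 2·7 = 12
h_33 = 11·12 + 11·1 + 7·9 + 2·1 = 4
h_34 = 11·4 + 11·12 + 7·1 + 2·9 = 14
h_35 = 11·14 + 11·4 + 7·12 + 2·1 = 12
h_36 = 11·12 + 11·14 + 7·4 + 2·12 = 15
h_37 = 11·15 + 11·12 + 7·14 + 2·4 = 12
h_38 = 11·12 + 11·15 + 7·12 + 2·14 = 1
h_39 = 11·1 + 11·12 + 7·15 + 2·12 = 0
h_40 = 11·0 + 11·1 + 7·12 + 2·15 = 6
h_41 = 11·6 + 11·0 + 7·1 + 2·12 = 12
h_42 = 11·12 + 11·6 + 7·0 + 2·1 = 13
h_43 = 11·13 + 11·12 + 7·6 + 2·0 = 11
h_44 = 11·11 + 11·13 + 7·12 + 2·6 = 3
h_45 = 11·3 + 11·11 + 7·13 + 2·12 = 14

14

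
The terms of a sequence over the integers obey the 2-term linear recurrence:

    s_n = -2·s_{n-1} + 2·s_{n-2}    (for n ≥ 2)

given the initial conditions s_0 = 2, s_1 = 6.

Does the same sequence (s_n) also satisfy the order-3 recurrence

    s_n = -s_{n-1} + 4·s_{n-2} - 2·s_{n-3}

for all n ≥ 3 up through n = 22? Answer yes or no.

Terms s_0..s_22: 2, 6, -8, 28, -72, 200, -544, 1488, -4064, 11104, -30336, 82880, -226432, 618624, -1690112, 4617472, -12615168, 34465280, -94160896, 257252352, -702826496, 1920157696, -5245968384
n=3: candidate gives 28, actual s_3 = 28 ✓
n=4: candidate gives -72, actual s_4 = -72 ✓
n=5: candidate gives 200, actual s_5 = 200 ✓
n=6: candidate gives -544, actual s_6 = -544 ✓
n=7: candidate gives 1488, actual s_7 = 1488 ✓
n=8: candidate gives -4064, actual s_8 = -4064 ✓
n=9: candidate gives 11104, actual s_9 = 11104 ✓
n=10: candidate gives -30336, actual s_10 = -30336 ✓
n=11: candidate gives 82880, actual s_11 = 82880 ✓
n=12: candidate gives -226432, actual s_12 = -226432 ✓
n=13: candidate gives 618624, actual s_13 = 618624 ✓
n=14: candidate gives -1690112, actual s_14 = -1690112 ✓
n=15: candidate gives 4617472, actual s_15 = 4617472 ✓
n=16: candidate gives -12615168, actual s_16 = -12615168 ✓
n=17: candidate gives 34465280, actual s_17 = 34465280 ✓
n=18: candidate gives -94160896, actual s_18 = -94160896 ✓
n=19: candidate gives 257252352, actual s_19 = 257252352 ✓
n=20: candidate gives -702826496, actual s_20 = -702826496 ✓
n=21: candidate gives 1920157696, actual s_21 = 1920157696 ✓
n=22: candidate gives -5245968384, actual s_22 = -5245968384 ✓

yes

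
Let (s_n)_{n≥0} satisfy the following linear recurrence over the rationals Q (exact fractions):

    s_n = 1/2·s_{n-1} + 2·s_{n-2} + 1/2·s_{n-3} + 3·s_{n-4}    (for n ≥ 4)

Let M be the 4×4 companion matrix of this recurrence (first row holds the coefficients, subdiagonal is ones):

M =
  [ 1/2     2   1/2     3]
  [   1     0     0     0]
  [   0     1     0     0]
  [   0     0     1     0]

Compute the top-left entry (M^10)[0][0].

(M^10)[0][0] is the top entry after applying M 10 times to the unit state (1, 0, 0, 0). Equivalently it is h_{13} for the auxiliary sequence (h_n) obeying the same recurrence with h_3 = 1 and h_i = 0 for 0 ≤ i < 3:
h_4 = 1/2·1 + 2·0 + 1/2·0 + 3·0 = 1/2
h_5 = 1/2·1/2 + 2·1 + 1/2·0 + 3·0 = 9/4
h_6 = 1/2·9/4 + 2·1/2 + 1/2·1 + 3·0 = 21/8
h_7 = 1/2·21/8 + 2·9/4 + 1/2·1/2 + 3·1 = 145/16
h_8 = 1/2·145/16 + 2·21/8 + 1/2·9/4 + 3·1/2 = 397/32
h_9 = 1/2·397/32 + 2·145/16 + 1/2·21/8 + 3·9/4 = 2073/64
h_10 = 1/2·2073/64 + 2·397/32 + 1/2·145/16 + 3·21/8 = 6837/128
h_11 = 1/2·6837/128 + 2·2073/64 + 1/2·397/32 + 3·145/16 = 31969/256
h_12 = 1/2·31969/256 + 2·6837/128 + 1/2·2073/64 + 3·397/32 = 114013/512
h_13 = 1/2·114013/512 + 2·31969/256 + 1/2·6837/128 + 3·2073/64 = 496617/1024

496617/1024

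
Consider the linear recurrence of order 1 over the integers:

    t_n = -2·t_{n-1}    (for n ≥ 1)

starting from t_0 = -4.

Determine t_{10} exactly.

-4096

t_1 = -2·-4 = 8
t_2 = -2·8 = -16
t_3 = -2·-16 = 32
t_4 = -2·32 = -64
t_5 = -2·-64 = 128
t_6 = -2·128 = -256
t_7 = -2·-256 = 512
t_8 = -2·512 = -1024
t_9 = -2·-1024 = 2048
t_10 = -2·2048 = -4096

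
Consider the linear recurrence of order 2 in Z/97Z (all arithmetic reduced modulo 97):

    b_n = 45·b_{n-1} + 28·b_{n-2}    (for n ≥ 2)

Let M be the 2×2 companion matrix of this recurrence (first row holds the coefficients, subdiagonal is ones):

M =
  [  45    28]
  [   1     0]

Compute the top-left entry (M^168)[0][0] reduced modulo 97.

14

(M^168)[0][0] is the top entry after applying M 168 times to the unit state (1, 0). Equivalently it is h_{169} for the auxiliary sequence (h_n) obeying the same recurrence with h_1 = 1 and h_i = 0 for 0 ≤ i < 1:
h_2 = 45·1 + 28·0 = 45
h_3 = 45·45 + 28·1 = 16
h_4 = 45·16 + 28·45 = 40
h_5 = 45·40 + 28·16 = 17
h_6 = 45·17 + 28·40 = 42
h_7 = 45·42 + 28·17 = 38
h_8 = 45·38 + 28·42 = 73
h_9 = 45·73 + 28·38 = 81
h_10 = 45·81 + 28·73 = 63
h_11 = 45·63 + 28·81 = 59
h_12 = 45·59 + 28·63 = 54
h_13 = 45·54 + 28·59 = 8
h_14 = 45·8 + 28·54 = 29
h_15 = 45·29 + 28·8 = 74
h_16 = 45·74 + 28·29 = 68
h_17 = 45·68 + 28·74 = 88
h_18 = 45·88 + 28·68 = 44
h_19 = 45·44 + 28·88 = 79
h_20 = 45·79 + 28·44 = 34
h_21 = 45·34 + 28·79 = 56
h_22 = 45·56 + 28·34 = 77
h_23 = 45·77 + 28·56 = 86
h_24 = 45·86 + 28·77 = 12
h_25 = 45·12 + 28·86 = 38
h_26 = 45·38 + 28·12 = 9
h_27 = 45·9 + 28·38 = 14
h_28 = 45·14 + 28·9 = 9
h_29 = 45·9 + 28·14 = 21
h_30 = 45·21 + 28·9 = 33
h_31 = 45·33 + 28·21 = 36
h_32 = 45·36 + 28·33 = 22
h_33 = 45·22 + 28·36 = 58
h_34 = 45·58 + 28·22 = 25
h_35 = 45·25 + 28·58 = 33
h_36 = 45·33 + 28·25 = 51
h_37 = 45·51 + 28·33 = 18
h_38 = 45·18 + 28·51 = 7
h_39 = 45·7 + 28·18 = 43
h_40 = 45·43 + 28·7 = 94
h_41 = 45·94 + 28·43 = 2
h_42 = 45·2 + 28·94 = 6
h_43 = 45·6 + 28·2 = 35
h_44 = 45·35 + 28·6 = 94
h_45 = 45·94 + 28·35 = 69
h_46 = 45·69 + 28·94 = 14
h_47 = 45·14 + 28·69 = 40
h_48 = 45·40 + 28·14 = 58
h_49 = 45·58 + 28·40 = 44
h_50 = 45·44 + 28·58 = 15
h_51 = 45·15 + 28·44 = 64
h_52 = 45·64 + 28·15 = 2
h_53 = 45·2 + 28·64 = 39
h_54 = 45·39 + 28·2 = 65
h_55 = 45·65 + 28·39 = 40
h_56 = 45·40 + 28·65 = 31
h_57 = 45·31 + 28·40 = 90
h_58 = 45·90 + 28·31 = 68
h_59 = 45·68 + 28·90 = 51
h_60 = 45·51 + 28·68 = 28
h_61 = 45·28 + 28·51 = 69
h_62 = 45·69 + 28·28 = 9
h_63 = 45·9 + 28·69 = 9
h_64 = 45·9 + 28·9 = 75
h_65 = 45·75 + 28·9 = 38
h_66 = 45·38 + 28·75 = 27
h_67 = 45·27 + 28·38 = 48
h_68 = 45·48 + 28·27 = 6
h_69 = 45·6 + 28·48 = 62
h_70 = 45·62 + 28·6 = 48
h_71 = 45·48 + 28·62 = 16
h_72 = 45·16 + 28·48 = 27
h_73 = 45·27 + 28·16 = 14
h_74 = 45·14 + 28·27 = 28
h_75 = 45·28 + 28·14 = 3
h_76 = 45·3 + 28·28 = 46
h_77 = 45·46 + 28·3 = 20
h_78 = 45·20 + 28·46 = 54
h_79 = 45·54 + 28·20 = 80
h_80 = 45·80 + 28·54 = 68
h_81 = 45·68 + 28·80 = 62
h_82 = 45·62 + 28·68 = 38
h_83 = 45·38 + 28·62 = 51
h_84 = 45·51 + 28·38 = 61
h_85 = 45·61 + 28·51 = 2
h_86 = 45·2 + 28·61 = 52
h_87 = 45·52 + 28·2 = 68
h_88 = 45·68 + 28·52 = 54
h_89 = 45·54 + 28·68 = 66
h_90 = 45·66 + 28·54 = 20
h_91 = 45·20 + 28·66 = 32
h_92 = 45·32 + 28·20 = 60
h_93 = 45·60 + 28·32 = 7
h_94 = 45·7 + 28·60 = 55
h_95 = 45·55 + 28·7 = 52
h_96 = 45·52 + 28·55 = 0
h_97 = 45·0 + 28·52 = 1
h_98 = 45·1 + 28·0 = 45
h_99 = 45·45 + 28·1 = 16
h_100 = 45·16 + 28·45 = 40
h_101 = 45·40 + 28·16 = 17
h_102 = 45·17 + 28·40 = 42
h_103 = 45·42 + 28·17 = 38
h_104 = 45·38 + 28·42 = 73
h_105 = 45·73 + 28·38 = 81
h_106 = 45·81 + 28·73 = 63
h_107 = 45·63 + 28·81 = 59
h_108 = 45·59 + 28·63 = 54
h_109 = 45·54 + 28·59 = 8
h_110 = 45·8 + 28·54 = 29
h_111 = 45·29 + 28·8 = 74
h_112 = 45·74 + 28·29 = 68
h_113 = 45·68 + 28·74 = 88
h_114 = 45·88 + 28·68 = 44
h_115 = 45·44 + 28·88 = 79
h_116 = 45·79 + 28·44 = 34
h_117 = 45·34 + 28·79 = 56
h_118 = 45·56 + 28·34 = 77
h_119 = 45·77 + 28·56 = 86
h_120 = 45·86 + 28·77 = 12
h_121 = 45·12 + 28·86 = 38
h_122 = 45·38 + 28·12 = 9
h_123 = 45·9 + 28·38 = 14
h_124 = 45·14 + 28·9 = 9
h_125 = 45·9 + 28·14 = 21
h_126 = 45·21 + 28·9 = 33
h_127 = 45·33 + 28·21 = 36
h_128 = 45·36 + 28·33 = 22
h_129 = 45·22 + 28·36 = 58
h_130 = 45·58 + 28·22 = 25
h_131 = 45·25 + 28·58 = 33
h_132 = 45·33 + 28·25 = 51
h_133 = 45·51 + 28·33 = 18
h_134 = 45·18 + 28·51 = 7
h_135 = 45·7 + 28·18 = 43
h_136 = 45·43 + 28·7 = 94
h_137 = 45·94 + 28·43 = 2
h_138 = 45·2 + 28·94 = 6
h_139 = 45·6 + 28·2 = 35
h_140 = 45·35 + 28·6 = 94
h_141 = 45·94 + 28·35 = 69
h_142 = 45·69 + 28·94 = 14
h_143 = 45·14 + 28·69 = 40
h_144 = 45·40 + 28·14 = 58
h_145 = 45·58 + 28·40 = 44
h_146 = 45·44 + 28·58 = 15
h_147 = 45·15 + 28·44 = 64
h_148 = 45·64 + 28·15 = 2
h_149 = 45·2 + 28·64 = 39
h_150 = 45·39 + 28·2 = 65
h_151 = 45·65 + 28·39 = 40
h_152 = 45·40 + 28·65 = 31
h_153 = 45·31 + 28·40 = 90
h_154 = 45·90 + 28·31 = 68
h_155 = 45·68 + 28·90 = 51
h_156 = 45·51 + 28·68 = 28
h_157 = 45·28 + 28·51 = 69
h_158 = 45·69 + 28·28 = 9
h_159 = 45·9 + 28·69 = 9
h_160 = 45·9 + 28·9 = 75
h_161 = 45·75 + 28·9 = 38
h_162 = 45·38 + 28·75 = 27
h_163 = 45·27 + 28·38 = 48
h_164 = 45·48 + 28·27 = 6
h_165 = 45·6 + 28·48 = 62
h_166 = 45·62 + 28·6 = 48
h_167 = 45·48 + 28·62 = 16
h_168 = 45·16 + 28·48 = 27
h_169 = 45·27 + 28·16 = 14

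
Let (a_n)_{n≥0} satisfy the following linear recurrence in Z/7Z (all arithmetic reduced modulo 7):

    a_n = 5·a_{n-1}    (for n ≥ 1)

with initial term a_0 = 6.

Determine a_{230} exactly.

3

a_1 = 5·6 = 2
a_2 = 5·2 = 3
a_3 = 5·3 = 1
a_4 = 5·1 = 5
a_5 = 5·5 = 4
a_6 = 5·4 = 6
(a_6) = (6) = (a_0), so the sequence has period 6.
230 ≡ 2 (mod 6), hence a_230 = a_2 = 3.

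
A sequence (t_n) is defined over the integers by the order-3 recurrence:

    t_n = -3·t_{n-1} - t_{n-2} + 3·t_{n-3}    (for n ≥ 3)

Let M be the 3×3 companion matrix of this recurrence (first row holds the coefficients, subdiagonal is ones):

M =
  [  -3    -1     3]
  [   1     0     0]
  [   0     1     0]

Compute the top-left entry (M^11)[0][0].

(M^11)[0][0] is the top entry after applying M 11 times to the unit state (1, 0, 0). Equivalently it is h_{13} for the auxiliary sequence (h_n) obeying the same recurrence with h_2 = 1 and h_i = 0 for 0 ≤ i < 2:
h_3 = -3·1 + -1·0 + 3·0 = -3
h_4 = -3·-3 + -1·1 + 3·0 = 8
h_5 = -3·8 + -1·-3 + 3·1 = -18
h_6 = -3·-18 + -1·8 + 3·-3 = 37
h_7 = -3·37 + -1·-18 + 3·8 = -69
h_8 = -3·-69 + -1·37 + 3·-18 = 116
h_9 = -3·116 + -1·-69 + 3·37 = -168
h_10 = -3·-168 + -1·116 + 3·-69 = 181
h_11 = -3·181 + -1·-168 + 3·116 = -27
h_12 = -3·-27 + -1·181 + 3·-168 = -604
h_13 = -3·-604 + -1·-27 + 3·181 = 2382

2382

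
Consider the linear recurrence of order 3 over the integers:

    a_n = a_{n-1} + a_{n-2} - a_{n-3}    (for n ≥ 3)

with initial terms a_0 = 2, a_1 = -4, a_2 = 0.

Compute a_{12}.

a_3 = 1·0 + 1·-4 + -1·2 = -6
a_4 = 1·-6 + 1·0 + -1·-4 = -2
a_5 = 1·-2 + 1·-6 + -1·0 = -8
a_6 = 1·-8 + 1·-2 + -1·-6 = -4
a_7 = 1·-4 + 1·-8 + -1·-2 = -10
a_8 = 1·-10 + 1·-4 + -1·-8 = -6
a_9 = 1·-6 + 1·-10 + -1·-4 = -12
a_10 = 1·-12 + 1·-6 + -1·-10 = -8
a_11 = 1·-8 + 1·-12 + -1·-6 = -14
a_12 = 1·-14 + 1·-8 + -1·-12 = -10

-10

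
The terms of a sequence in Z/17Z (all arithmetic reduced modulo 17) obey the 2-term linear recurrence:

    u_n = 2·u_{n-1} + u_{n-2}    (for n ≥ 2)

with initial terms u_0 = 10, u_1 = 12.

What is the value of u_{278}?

u_2 = 2·12 + 1·10 = 0
u_3 = 2·0 + 1·12 = 12
u_4 = 2·12 + 1·0 = 7
u_5 = 2·7 + 1·12 = 9
u_6 = 2·9 + 1·7 = 8
u_7 = 2·8 + 1·9 = 8
u_8 = 2·8 + 1·8 = 7
u_9 = 2·7 + 1·8 = 5
u_10 = 2·5 + 1·7 = 0
u_11 = 2·0 + 1·5 = 5
u_12 = 2·5 + 1·0 = 10
u_13 = 2·10 + 1·5 = 8
u_14 = 2·8 + 1·10 = 9
u_15 = 2·9 + 1·8 = 9
u_16 = 2·9 + 1·9 = 10
u_17 = 2·10 + 1·9 = 12
(u_16, u_17) = (10, 12) = (u_0, u_1), so the sequence has period 16.
278 ≡ 6 (mod 16), hence u_278 = u_6 = 8.

8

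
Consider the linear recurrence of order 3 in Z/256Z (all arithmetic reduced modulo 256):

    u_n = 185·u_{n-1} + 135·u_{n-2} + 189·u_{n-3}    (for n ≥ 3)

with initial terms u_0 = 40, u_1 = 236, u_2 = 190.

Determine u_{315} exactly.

u_3 = 185·190 + 135·236 + 189·40 = 74
u_4 = 185·74 + 135·190 + 189·236 = 232
u_5 = 185·232 + 135·74 + 189·190 = 244
u_6 = 185·244 + 135·232 + 189·74 = 78
u_7 = 185·78 + 135·244 + 189·232 = 82
u_8 = 185·82 + 135·78 + 189·244 = 136
Continuing the recurrence:
  u_9 = 28;  u_10 = 126;  u_11 = 58;  u_12 = 8;  u_13 = 100;  u_14 = 78
  u_15 = 2;  u_16 = 104;  u_17 = 204;  u_18 = 190;  u_19 = 170;  u_20 = 168
  u_21 = 84;  u_22 = 206;  u_23 = 50;  u_24 = 200;  u_25 = 252;  u_26 = 126
  u_27 = 154;  u_28 = 200;  u_29 = 196;  u_30 = 206;  u_31 = 226;  u_32 = 168
  u_33 = 172;  u_34 = 190;  u_35 = 10;  u_36 = 104;  u_37 = 180;  u_38 = 78
  u_39 = 18;  u_40 = 8;  u_41 = 220;  u_42 = 126;  u_43 = 250;  u_44 = 136
  u_45 = 36;  u_46 = 78;  u_47 = 194;  u_48 = 232;  u_49 = 140;  u_50 = 190
  u_51 = 106;  u_52 = 40;  u_53 = 20;  u_54 = 206;  u_55 = 242;  u_56 = 72
  u_57 = 188;  u_58 = 126;  u_59 = 90;  u_60 = 72;  u_61 = 132;  u_62 = 206
  u_63 = 162;  u_64 = 40;  u_65 = 108;  u_66 = 190;  u_67 = 202;  u_68 = 232
  u_69 = 116;  u_70 = 78;  u_71 = 210;  u_72 = 136;  u_73 = 156;  u_74 = 126
  u_75 = 186;  u_76 = 8;  u_77 = 228;  u_78 = 78;  u_79 = 130;  u_80 = 104
  u_81 = 76;  u_82 = 190;  u_83 = 42;  u_84 = 168;  u_85 = 212;  u_86 = 206
  u_87 = 178;  u_88 = 200;  u_89 = 124;  u_90 = 126;  u_91 = 26;  u_92 = 200
  u_93 = 68;  u_94 = 206;  u_95 = 98;  u_96 = 168;  u_97 = 44;  u_98 = 190
  u_99 = 138;  u_100 = 104;  u_101 = 52;  u_102 = 78;  u_103 = 146;  u_104 = 8
  u_105 = 92;  u_106 = 126;  u_107 = 122;  u_108 = 136;  u_109 = 164;  u_110 = 78
  u_111 = 66;  u_112 = 232;  u_113 = 12;  u_114 = 190;  u_115 = 234;  u_116 = 40
  u_117 = 148;  u_118 = 206;  u_119 = 114;  u_120 = 72;  u_121 = 60;  u_122 = 126
  u_123 = 218;  u_124 = 72;  u_125 = 4;  u_126 = 206;  u_127 = 34;  u_128 = 40
  u_129 = 236;  u_130 = 190;  u_131 = 74;  u_132 = 232;  u_133 = 244;  u_134 = 78
  u_135 = 82;  u_136 = 136;  u_137 = 28;  u_138 = 126;  u_139 = 58;  u_140 = 8
  u_141 = 100;  u_142 = 78;  u_143 = 2;  u_144 = 104;  u_145 = 204;  u_146 = 190
  u_147 = 170;  u_148 = 168;  u_149 = 84;  u_150 = 206;  u_151 = 50;  u_152 = 200
  u_153 = 252;  u_154 = 126;  u_155 = 154;  u_156 = 200;  u_157 = 196;  u_158 = 206
  u_159 = 226;  u_160 = 168;  u_161 = 172;  u_162 = 190;  u_163 = 10;  u_164 = 104
  u_165 = 180;  u_166 = 78;  u_167 = 18;  u_168 = 8;  u_169 = 220;  u_170 = 126
  u_171 = 250;  u_172 = 136;  u_173 = 36;  u_174 = 78;  u_175 = 194;  u_176 = 232
  u_177 = 140;  u_178 = 190;  u_179 = 106;  u_180 = 40;  u_181 = 20;  u_182 = 206
  u_183 = 242;  u_184 = 72;  u_185 = 188;  u_186 = 126;  u_187 = 90;  u_188 = 72
  u_189 = 132;  u_190 = 206;  u_191 = 162;  u_192 = 40;  u_193 = 108;  u_194 = 190
  u_195 = 202;  u_196 = 232;  u_197 = 116;  u_198 = 78;  u_199 = 210;  u_200 = 136
  u_201 = 156;  u_202 = 126;  u_203 = 186;  u_204 = 8;  u_205 = 228;  u_206 = 78
  u_207 = 130;  u_208 = 104;  u_209 = 76;  u_210 = 190;  u_211 = 42;  u_212 = 168
  u_213 = 212;  u_214 = 206;  u_215 = 178;  u_216 = 200;  u_217 = 124;  u_218 = 126
  u_219 = 26;  u_220 = 200;  u_221 = 68;  u_222 = 206;  u_223 = 98;  u_224 = 168
  u_225 = 44;  u_226 = 190;  u_227 = 138;  u_228 = 104;  u_229 = 52;  u_230 = 78
  u_231 = 146;  u_232 = 8;  u_233 = 92;  u_234 = 126;  u_235 = 122;  u_236 = 136
  u_237 = 164;  u_238 = 78;  u_239 = 66;  u_240 = 232;  u_241 = 12;  u_242 = 190
  u_243 = 234;  u_244 = 40;  u_245 = 148;  u_246 = 206;  u_247 = 114;  u_248 = 72
  u_249 = 60;  u_250 = 126;  u_251 = 218;  u_252 = 72;  u_253 = 4;  u_254 = 206
  u_255 = 34;  u_256 = 40;  u_257 = 236;  u_258 = 190;  u_259 = 74;  u_260 = 232
  u_261 = 244;  u_262 = 78;  u_263 = 82;  u_264 = 136;  u_265 = 28;  u_266 = 126
  u_267 = 58;  u_268 = 8;  u_269 = 100;  u_270 = 78;  u_271 = 2;  u_272 = 104
  u_273 = 204;  u_274 = 190;  u_275 = 170;  u_276 = 168;  u_277 = 84;  u_278 = 206
  u_279 = 50;  u_280 = 200;  u_281 = 252;  u_282 = 126;  u_283 = 154;  u_284 = 200
  u_285 = 196;  u_286 = 206;  u_287 = 226;  u_288 = 168;  u_289 = 172;  u_290 = 190
  u_291 = 10;  u_292 = 104;  u_293 = 180;  u_294 = 78;  u_295 = 18;  u_296 = 8
  u_297 = 220;  u_298 = 126;  u_299 = 250;  u_300 = 136;  u_301 = 36;  u_302 = 78
  u_303 = 194;  u_304 = 232;  u_305 = 140;  u_306 = 190;  u_307 = 106;  u_308 = 40
  u_309 = 20;  u_310 = 206;  u_311 = 242;  u_312 = 72;  u_313 = 188
u_314 = 185·188 + 135·72 + 189·242 = 126
u_315 = 185·126 + 135·188 + 189·72 = 90

90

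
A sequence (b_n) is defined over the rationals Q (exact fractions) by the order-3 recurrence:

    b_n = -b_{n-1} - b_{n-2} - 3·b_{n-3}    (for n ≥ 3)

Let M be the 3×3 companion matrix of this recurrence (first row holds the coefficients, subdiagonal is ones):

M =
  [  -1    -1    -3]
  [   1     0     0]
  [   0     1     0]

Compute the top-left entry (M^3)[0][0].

(M^3)[0][0] is the top entry after applying M 3 times to the unit state (1, 0, 0). Equivalently it is h_{5} for the auxiliary sequence (h_n) obeying the same recurrence with h_2 = 1 and h_i = 0 for 0 ≤ i < 2:
h_3 = -1·1 + -1·0 + -3·0 = -1
h_4 = -1·-1 + -1·1 + -3·0 = 0
h_5 = -1·0 + -1·-1 + -3·1 = -2

-2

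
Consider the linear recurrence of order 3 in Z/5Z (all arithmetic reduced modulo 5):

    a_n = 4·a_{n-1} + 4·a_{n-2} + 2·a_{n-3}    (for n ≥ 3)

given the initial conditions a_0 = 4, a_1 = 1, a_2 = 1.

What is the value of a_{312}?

4

a_3 = 4·1 + 4·1 + 2·4 = 1
a_4 = 4·1 + 4·1 + 2·1 = 0
a_5 = 4·0 + 4·1 + 2·1 = 1
a_6 = 4·1 + 4·0 + 2·1 = 1
a_7 = 4·1 + 4·1 + 2·0 = 3
a_8 = 4·3 + 4·1 + 2·1 = 3
a_9 = 4·3 + 4·3 + 2·1 = 1
a_10 = 4·1 + 4·3 + 2·3 = 2
a_11 = 4·2 + 4·1 + 2·3 = 3
a_12 = 4·3 + 4·2 + 2·1 = 2
a_13 = 4·2 + 4·3 + 2·2 = 4
a_14 = 4·4 + 4·2 + 2·3 = 0
a_15 = 4·0 + 4·4 + 2·2 = 0
a_16 = 4·0 + 4·0 + 2·4 = 3
a_17 = 4·3 + 4·0 + 2·0 = 2
a_18 = 4·2 + 4·3 + 2·0 = 0
a_19 = 4·0 + 4·2 + 2·3 = 4
a_20 = 4·4 + 4·0 + 2·2 = 0
a_21 = 4·0 + 4·4 + 2·0 = 1
a_22 = 4·1 + 4·0 + 2·4 = 2
a_23 = 4·2 + 4·1 + 2·0 = 2
a_24 = 4·2 + 4·2 + 2·1 = 3
a_25 = 4·3 + 4·2 + 2·2 = 4
a_26 = 4·4 + 4·3 + 2·2 = 2
a_27 = 4·2 + 4·4 + 2·3 = 0
a_28 = 4·0 + 4·2 + 2·4 = 1
a_29 = 4·1 + 4·0 + 2·2 = 3
a_30 = 4·3 + 4·1 + 2·0 = 1
a_31 = 4·1 + 4·3 + 2·1 = 3
a_32 = 4·3 + 4·1 + 2·3 = 2
a_33 = 4·2 + 4·3 + 2·1 = 2
a_34 = 4·2 + 4·2 + 2·3 = 2
a_35 = 4·2 + 4·2 + 2·2 = 0
a_36 = 4·0 + 4·2 + 2·2 = 2
a_37 = 4·2 + 4·0 + 2·2 = 2
a_38 = 4·2 + 4·2 + 2·0 = 1
a_39 = 4·1 + 4·2 + 2·2 = 1
a_40 = 4·1 + 4·1 + 2·2 = 2
a_41 = 4·2 + 4·1 + 2·1 = 4
a_42 = 4·4 + 4·2 + 2·1 = 1
a_43 = 4·1 + 4·4 + 2·2 = 4
a_44 = 4·4 + 4·1 + 2·4 = 3
a_45 = 4·3 + 4·4 + 2·1 = 0
a_46 = 4·0 + 4·3 + 2·4 = 0
a_47 = 4·0 + 4·0 + 2·3 = 1
a_48 = 4·1 + 4·0 + 2·0 = 4
a_49 = 4·4 + 4·1 + 2·0 = 0
a_50 = 4·0 + 4·4 + 2·1 = 3
a_51 = 4·3 + 4·0 + 2·4 = 0
a_52 = 4·0 + 4·3 + 2·0 = 2
a_53 = 4·2 + 4·0 + 2·3 = 4
a_54 = 4·4 + 4·2 + 2·0 = 4
a_55 = 4·4 + 4·4 + 2·2 = 1
a_56 = 4·1 + 4·4 + 2·4 = 3
a_57 = 4·3 + 4·1 + 2·4 = 4
a_58 = 4·4 + 4·3 + 2·1 = 0
a_59 = 4·0 + 4·4 + 2·3 = 2
a_60 = 4·2 + 4·0 + 2·4 = 1
a_61 = 4·1 + 4·2 + 2·0 = 2
a_62 = 4·2 + 4·1 + 2·2 = 1
a_63 = 4·1 + 4·2 + 2·1 = 4
a_64 = 4·4 + 4·1 + 2·2 = 4
a_65 = 4·4 + 4·4 + 2·1 = 4
a_66 = 4·4 + 4·4 + 2·4 = 0
a_67 = 4·0 + 4·4 + 2·4 = 4
a_68 = 4·4 + 4·0 + 2·4 = 4
a_69 = 4·4 + 4·4 + 2·0 = 2
a_70 = 4·2 + 4·4 + 2·4 = 2
a_71 = 4·2 + 4·2 + 2·4 = 4
a_72 = 4·4 + 4·2 + 2·2 = 3
a_73 = 4·3 + 4·4 + 2·2 = 2
a_74 = 4·2 + 4·3 + 2·4 = 3
a_75 = 4·3 + 4·2 + 2·3 = 1
a_76 = 4·1 + 4·3 + 2·2 = 0
a_77 = 4·0 + 4·1 + 2·3 = 0
a_78 = 4·0 + 4·0 + 2·1 = 2
a_79 = 4·2 + 4·0 + 2·0 = 3
a_80 = 4·3 + 4·2 + 2·0 = 0
a_81 = 4·0 + 4·3 + 2·2 = 1
a_82 = 4·1 + 4·0 + 2·3 = 0
a_83 = 4·0 + 4·1 + 2·0 = 4
a_84 = 4·4 + 4·0 + 2·1 = 3
a_85 = 4·3 + 4·4 + 2·0 = 3
a_86 = 4·3 + 4·3 + 2·4 = 2
a_87 = 4·2 + 4·3 + 2·3 = 1
a_88 = 4·1 + 4·2 + 2·3 = 3
a_89 = 4·3 + 4·1 + 2·2 = 0
a_90 = 4·0 + 4·3 + 2·1 = 4
a_91 = 4·4 + 4·0 + 2·3 = 2
a_92 = 4·2 + 4·4 + 2·0 = 4
a_93 = 4·4 + 4·2 + 2·4 = 2
a_94 = 4·2 + 4·4 + 2·2 = 3
a_95 = 4·3 + 4·2 + 2·4 = 3
a_96 = 4·3 + 4·3 + 2·2 = 3
a_97 = 4·3 + 4·3 + 2·3 = 0
a_98 = 4·0 + 4·3 + 2·3 = 3
a_99 = 4·3 + 4·0 + 2·3 = 3
a_100 = 4·3 + 4·3 + 2·0 = 4
a_101 = 4·4 + 4·3 + 2·3 = 4
a_102 = 4·4 + 4·4 + 2·3 = 3
a_103 = 4·3 + 4·4 + 2·4 = 1
a_104 = 4·1 + 4·3 + 2·4 = 4
a_105 = 4·4 + 4·1 + 2·3 = 1
a_106 = 4·1 + 4·4 + 2·1 = 2
a_107 = 4·2 + 4·1 + 2·4 = 0
a_108 = 4·0 + 4·2 + 2·1 = 0
a_109 = 4·0 + 4·0 + 2·2 = 4
a_110 = 4·4 + 4·0 + 2·0 = 1
a_111 = 4·1 + 4·4 + 2·0 = 0
a_112 = 4·0 + 4·1 + 2·4 = 2
a_113 = 4·2 + 4·0 + 2·1 = 0
a_114 = 4·0 + 4·2 + 2·0 = 3
a_115 = 4·3 + 4·0 + 2·2 = 1
a_116 = 4·1 + 4·3 + 2·0 = 1
a_117 = 4·1 + 4·1 + 2·3 = 4
a_118 = 4·4 + 4·1 + 2·1 = 2
a_119 = 4·2 + 4·4 + 2·1 = 1
a_120 = 4·1 + 4·2 + 2·4 = 0
a_121 = 4·0 + 4·1 + 2·2 = 3
a_122 = 4·3 + 4·0 + 2·1 = 4
a_123 = 4·4 + 4·3 + 2·0 = 3
a_124 = 4·3 + 4·4 + 2·3 = 4
a_125 = 4·4 + 4·3 + 2·4 = 1
a_126 = 4·1 + 4·4 + 2·3 = 1
(a_124, a_125, a_126) = (4, 1, 1) = (a_0, a_1, a_2), so the sequence has period 124.
312 ≡ 64 (mod 124), hence a_312 = a_64 = 4.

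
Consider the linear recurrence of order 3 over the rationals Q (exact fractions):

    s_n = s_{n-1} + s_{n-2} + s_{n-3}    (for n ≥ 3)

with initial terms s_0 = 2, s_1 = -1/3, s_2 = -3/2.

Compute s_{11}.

-619/6

s_3 = 1·-3/2 + 1·-1/3 + 1·2 = 1/6
s_4 = 1·1/6 + 1·-3/2 + 1·-1/3 = -5/3
s_5 = 1·-5/3 + 1·1/6 + 1·-3/2 = -3
s_6 = 1·-3 + 1·-5/3 + 1·1/6 = -9/2
s_7 = 1·-9/2 + 1·-3 + 1·-5/3 = -55/6
s_8 = 1·-55/6 + 1·-9/2 + 1·-3 = -50/3
s_9 = 1·-50/3 + 1·-55/6 + 1·-9/2 = -91/3
s_10 = 1·-91/3 + 1·-50/3 + 1·-55/6 = -337/6
s_11 = 1·-337/6 + 1·-91/3 + 1·-50/3 = -619/6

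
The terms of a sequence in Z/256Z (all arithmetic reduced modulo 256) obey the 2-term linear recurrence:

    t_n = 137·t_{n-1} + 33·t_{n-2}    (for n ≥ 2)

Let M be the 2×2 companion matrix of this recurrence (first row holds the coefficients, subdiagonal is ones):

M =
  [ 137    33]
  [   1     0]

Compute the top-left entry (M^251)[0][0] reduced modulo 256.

144

(M^251)[0][0] is the top entry after applying M 251 times to the unit state (1, 0). Equivalently it is h_{252} for the auxiliary sequence (h_n) obeying the same recurrence with h_1 = 1 and h_i = 0 for 0 ≤ i < 1:
h_2 = 137·1 + 33·0 = 137
h_3 = 137·137 + 33·1 = 114
h_4 = 137·114 + 33·137 = 171
h_5 = 137·171 + 33·114 = 53
h_6 = 137·53 + 33·171 = 104
h_7 = 137·104 + 33·53 = 125
Continuing the recurrence:
  h_8 = 77;  h_9 = 82;  h_10 = 207;  h_11 = 89;  h_12 = 80;  h_13 = 73
  h_14 = 97;  h_15 = 82;  h_16 = 99;  h_17 = 141;  h_18 = 56;  h_19 = 37
  h_20 = 5;  h_21 = 114;  h_22 = 167;  h_23 = 17;  h_24 = 160;  h_25 = 209
  h_26 = 121;  h_27 = 178;  h_28 = 219;  h_29 = 37;  h_30 = 8;  h_31 = 13
  h_32 = 253;  h_33 = 18;  h_34 = 63;  h_35 = 9;  h_36 = 240;  h_37 = 153
  h_38 = 209;  h_39 = 146;  h_40 = 19;  h_41 = 253;  h_42 = 216;  h_43 = 53
  h_44 = 53;  h_45 = 50;  h_46 = 151;  h_47 = 65;  h_48 = 64;  h_49 = 161
  h_50 = 105;  h_51 = 242;  h_52 = 11;  h_53 = 21;  h_54 = 168;  h_55 = 157
  h_56 = 173;  h_57 = 210;  h_58 = 175;  h_59 = 185;  h_60 = 144;  h_61 = 233
  h_62 = 65;  h_63 = 210;  h_64 = 195;  h_65 = 109;  h_66 = 120;  h_67 = 69
  h_68 = 101;  h_69 = 242;  h_70 = 135;  h_71 = 113;  h_72 = 224;  h_73 = 113
  h_74 = 89;  h_75 = 50;  h_76 = 59;  h_77 = 5;  h_78 = 72;  h_79 = 45
  h_80 = 93;  h_81 = 146;  h_82 = 31;  h_83 = 105;  h_84 = 48;  h_85 = 57
  h_86 = 177;  h_87 = 18;  h_88 = 115;  h_89 = 221;  h_90 = 24;  h_91 = 85
  h_92 = 149;  h_93 = 178;  h_94 = 119;  h_95 = 161;  h_96 = 128;  h_97 = 65
  h_98 = 73;  h_99 = 114;  h_100 = 107;  h_101 = 245;  h_102 = 232;  h_103 = 189
  h_104 = 13;  h_105 = 82;  h_106 = 143;  h_107 = 25;  h_108 = 208;  h_109 = 137
  h_110 = 33;  h_111 = 82;  h_112 = 35;  h_113 = 77;  h_114 = 184;  h_115 = 101
  h_116 = 197;  h_117 = 114;  h_118 = 103;  h_119 = 209;  h_120 = 32;  h_121 = 17
  h_122 = 57;  h_123 = 178;  h_124 = 155;  h_125 = 229;  h_126 = 136;  h_127 = 77
  h_128 = 189;  h_129 = 18;  h_130 = 255;  h_131 = 201;  h_132 = 112;  h_133 = 217
  h_134 = 145;  h_135 = 146;  h_136 = 211;  h_137 = 189;  h_138 = 88;  h_139 = 117
  h_140 = 245;  h_141 = 50;  h_142 = 87;  h_143 = 1;  h_144 = 192;  h_145 = 225
  h_146 = 41;  h_147 = 242;  h_148 = 203;  h_149 = 213;  h_150 = 40;  h_151 = 221
  h_152 = 109;  h_153 = 210;  h_154 = 111;  h_155 = 121;  h_156 = 16;  h_157 = 41
  h_158 = 1;  h_159 = 210;  h_160 = 131;  h_161 = 45;  h_162 = 248;  h_163 = 133
  h_164 = 37;  h_165 = 242;  h_166 = 71;  h_167 = 49;  h_168 = 96;  h_169 = 177
  h_170 = 25;  h_171 = 50;  h_172 = 251;  h_173 = 197;  h_174 = 200;  h_175 = 109
  h_176 = 29;  h_177 = 146;  h_178 = 223;  h_179 = 41;  h_180 = 176;  h_181 = 121
  h_182 = 113;  h_183 = 18;  h_184 = 51;  h_185 = 157;  h_186 = 152;  h_187 = 149
  h_188 = 85;  h_189 = 178;  h_190 = 55;  h_191 = 97;  h_192 = 0;  h_193 = 129
  h_194 = 9;  h_195 = 114;  h_196 = 43;  h_197 = 181;  h_198 = 104;  h_199 = 253
  h_200 = 205;  h_201 = 82;  h_202 = 79;  h_203 = 217;  h_204 = 80;  h_205 = 201
  h_206 = 225;  h_207 = 82;  h_208 = 227;  h_209 = 13;  h_210 = 56;  h_211 = 165
  h_212 = 133;  h_213 = 114;  h_214 = 39;  h_215 = 145;  h_216 = 160;  h_217 = 81
  h_218 = 249;  h_219 = 178;  h_220 = 91;  h_221 = 165;  h_222 = 8;  h_223 = 141
  h_224 = 125;  h_225 = 18;  h_226 = 191;  h_227 = 137;  h_228 = 240;  h_229 = 25
  h_230 = 81;  h_231 = 146;  h_232 = 147;  h_233 = 125;  h_234 = 216;  h_235 = 181
  h_236 = 181;  h_237 = 50;  h_238 = 23;  h_239 = 193;  h_240 = 64;  h_241 = 33
  h_242 = 233;  h_243 = 242;  h_244 = 139;  h_245 = 149;  h_246 = 168;  h_247 = 29
  h_248 = 45;  h_249 = 210;  h_250 = 47
h_251 = 137·47 + 33·210 = 57
h_252 = 137·57 + 33·47 = 144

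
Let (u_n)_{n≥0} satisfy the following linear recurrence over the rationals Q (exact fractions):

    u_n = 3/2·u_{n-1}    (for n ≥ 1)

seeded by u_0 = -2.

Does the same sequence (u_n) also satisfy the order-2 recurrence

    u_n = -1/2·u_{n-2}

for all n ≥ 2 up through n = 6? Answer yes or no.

no

Terms u_0..u_6: -2, -3, -9/2, -27/4, -81/8, -243/16, -729/32
n=2: candidate gives 1, actual u_2 = -9/2 ✗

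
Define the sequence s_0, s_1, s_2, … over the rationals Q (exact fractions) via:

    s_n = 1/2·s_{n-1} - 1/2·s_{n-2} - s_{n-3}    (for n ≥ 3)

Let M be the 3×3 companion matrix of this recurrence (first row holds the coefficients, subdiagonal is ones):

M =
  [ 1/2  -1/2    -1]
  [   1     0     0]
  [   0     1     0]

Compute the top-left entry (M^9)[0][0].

-1699/512

(M^9)[0][0] is the top entry after applying M 9 times to the unit state (1, 0, 0). Equivalently it is h_{11} for the auxiliary sequence (h_n) obeying the same recurrence with h_2 = 1 and h_i = 0 for 0 ≤ i < 2:
h_3 = 1/2·1 + -1/2·0 + -1·0 = 1/2
h_4 = 1/2·1/2 + -1/2·1 + -1·0 = -1/4
h_5 = 1/2·-1/4 + -1/2·1/2 + -1·1 = -11/8
h_6 = 1/2·-11/8 + -1/2·-1/4 + -1·1/2 = -17/16
h_7 = 1/2·-17/16 + -1/2·-11/8 + -1·-1/4 = 13/32
h_8 = 1/2·13/32 + -1/2·-17/16 + -1·-11/8 = 135/64
h_9 = 1/2·135/64 + -1/2·13/32 + -1·-17/16 = 245/128
h_10 = 1/2·245/128 + -1/2·135/64 + -1·13/32 = -129/256
h_11 = 1/2·-129/256 + -1/2·245/128 + -1·135/64 = -1699/512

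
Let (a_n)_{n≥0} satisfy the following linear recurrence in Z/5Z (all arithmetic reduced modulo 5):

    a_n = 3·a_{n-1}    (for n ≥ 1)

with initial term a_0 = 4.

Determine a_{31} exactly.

3

a_1 = 3·4 = 2
a_2 = 3·2 = 1
a_3 = 3·1 = 3
a_4 = 3·3 = 4
(a_4) = (4) = (a_0), so the sequence has period 4.
31 ≡ 3 (mod 4), hence a_31 = a_3 = 3.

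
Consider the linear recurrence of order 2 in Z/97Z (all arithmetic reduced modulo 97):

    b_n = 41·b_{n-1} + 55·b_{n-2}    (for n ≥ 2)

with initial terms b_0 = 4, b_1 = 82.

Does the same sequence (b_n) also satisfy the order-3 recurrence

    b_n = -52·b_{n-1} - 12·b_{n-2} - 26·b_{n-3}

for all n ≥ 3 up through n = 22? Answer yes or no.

Terms b_0..b_22: 4, 82, 90, 52, 1, 88, 74, 17, 14, 54, 74, 87, 71, 33, 20, 16, 10, 29, 90, 47, 87, 41, 64
n=3: candidate gives 52, actual b_3 = 52 ✓
n=4: candidate gives 1, actual b_4 = 1 ✓
n=5: candidate gives 88, actual b_5 = 88 ✓
n=6: candidate gives 74, actual b_6 = 74 ✓
n=7: candidate gives 17, actual b_7 = 17 ✓
n=8: candidate gives 14, actual b_8 = 14 ✓
n=9: candidate gives 54, actual b_9 = 54 ✓
n=10: candidate gives 74, actual b_10 = 74 ✓
n=11: candidate gives 87, actual b_11 = 87 ✓
n=12: candidate gives 71, actual b_12 = 71 ✓
n=13: candidate gives 33, actual b_13 = 33 ✓
n=14: candidate gives 20, actual b_14 = 20 ✓
n=15: candidate gives 16, actual b_15 = 16 ✓
n=16: candidate gives 10, actual b_16 = 10 ✓
n=17: candidate gives 29, actual b_17 = 29 ✓
n=18: candidate gives 90, actual b_18 = 90 ✓
n=19: candidate gives 47, actual b_19 = 47 ✓
n=20: candidate gives 87, actual b_20 = 87 ✓
n=21: candidate gives 41, actual b_21 = 41 ✓
n=22: candidate gives 64, actual b_22 = 64 ✓

yes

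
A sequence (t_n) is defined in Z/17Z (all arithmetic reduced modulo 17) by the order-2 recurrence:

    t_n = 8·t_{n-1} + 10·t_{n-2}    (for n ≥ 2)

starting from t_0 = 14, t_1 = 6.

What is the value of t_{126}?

t_2 = 8·6 + 10·14 = 1
t_3 = 8·1 + 10·6 = 0
t_4 = 8·0 + 10·1 = 10
t_5 = 8·10 + 10·0 = 12
t_6 = 8·12 + 10·10 = 9
t_7 = 8·9 + 10·12 = 5
t_8 = 8·5 + 10·9 = 11
t_9 = 8·11 + 10·5 = 2
t_10 = 8·2 + 10·11 = 7
t_11 = 8·7 + 10·2 = 8
t_12 = 8·8 + 10·7 = 15
t_13 = 8·15 + 10·8 = 13
t_14 = 8·13 + 10·15 = 16
t_15 = 8·16 + 10·13 = 3
t_16 = 8·3 + 10·16 = 14
t_17 = 8·14 + 10·3 = 6
(t_16, t_17) = (14, 6) = (t_0, t_1), so the sequence has period 16.
126 ≡ 14 (mod 16), hence t_126 = t_14 = 16.

16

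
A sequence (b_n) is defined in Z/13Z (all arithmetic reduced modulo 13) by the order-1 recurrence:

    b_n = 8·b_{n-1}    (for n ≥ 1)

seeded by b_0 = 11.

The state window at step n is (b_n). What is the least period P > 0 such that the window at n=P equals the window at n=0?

4

n=0: window = (11)
n=1: window = (10)
n=2: window = (2)
n=3: window = (3)
n=4: window = (11)
window at n=4 equals window at n=0 → period = 4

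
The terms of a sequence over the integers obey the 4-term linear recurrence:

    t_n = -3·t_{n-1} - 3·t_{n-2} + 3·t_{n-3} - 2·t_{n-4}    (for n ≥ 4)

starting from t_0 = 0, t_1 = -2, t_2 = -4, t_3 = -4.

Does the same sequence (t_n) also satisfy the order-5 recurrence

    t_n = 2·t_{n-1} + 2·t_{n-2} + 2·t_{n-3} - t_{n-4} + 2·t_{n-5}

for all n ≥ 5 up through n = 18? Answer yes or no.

no

Terms t_0..t_18: 0, -2, -4, -4, 18, -50, 92, -64, -270, 1378, -3700, 6284, -3078, -23474, 105908, -269104, 425322, -103982, -1983148
n=5: candidate gives 22, actual t_5 = -50 ✗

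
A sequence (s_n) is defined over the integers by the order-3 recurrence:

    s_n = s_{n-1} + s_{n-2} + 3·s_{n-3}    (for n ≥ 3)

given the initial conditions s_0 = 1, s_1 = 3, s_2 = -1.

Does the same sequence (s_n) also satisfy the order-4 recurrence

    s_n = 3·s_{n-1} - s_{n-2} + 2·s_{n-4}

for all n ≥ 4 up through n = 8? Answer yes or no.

no

Terms s_0..s_8: 1, 3, -1, 5, 13, 15, 43, 97, 185
n=4: candidate gives 18, actual s_4 = 13 ✗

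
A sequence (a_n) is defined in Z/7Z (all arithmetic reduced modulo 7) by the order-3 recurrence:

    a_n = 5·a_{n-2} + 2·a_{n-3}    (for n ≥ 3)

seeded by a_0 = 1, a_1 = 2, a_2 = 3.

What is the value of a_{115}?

a_3 = 0·3 + 5·2 + 2·1 = 5
a_4 = 0·5 + 5·3 + 2·2 = 5
a_5 = 0·5 + 5·5 + 2·3 = 3
a_6 = 0·3 + 5·5 + 2·5 = 0
a_7 = 0·0 + 5·3 + 2·5 = 4
a_8 = 0·4 + 5·0 + 2·3 = 6
a_9 = 0·6 + 5·4 + 2·0 = 6
a_10 = 0·6 + 5·6 + 2·4 = 3
a_11 = 0·3 + 5·6 + 2·6 = 0
a_12 = 0·0 + 5·3 + 2·6 = 6
a_13 = 0·6 + 5·0 + 2·3 = 6
a_14 = 0·6 + 5·6 + 2·0 = 2
a_15 = 0·2 + 5·6 + 2·6 = 0
a_16 = 0·0 + 5·2 + 2·6 = 1
a_17 = 0·1 + 5·0 + 2·2 = 4
a_18 = 0·4 + 5·1 + 2·0 = 5
a_19 = 0·5 + 5·4 + 2·1 = 1
a_20 = 0·1 + 5·5 + 2·4 = 5
a_21 = 0·5 + 5·1 + 2·5 = 1
a_22 = 0·1 + 5·5 + 2·1 = 6
a_23 = 0·6 + 5·1 + 2·5 = 1
a_24 = 0·1 + 5·6 + 2·1 = 4
a_25 = 0·4 + 5·1 + 2·6 = 3
a_26 = 0·3 + 5·4 + 2·1 = 1
a_27 = 0·1 + 5·3 + 2·4 = 2
a_28 = 0·2 + 5·1 + 2·3 = 4
a_29 = 0·4 + 5·2 + 2·1 = 5
a_30 = 0·5 + 5·4 + 2·2 = 3
a_31 = 0·3 + 5·5 + 2·4 = 5
a_32 = 0·5 + 5·3 + 2·5 = 4
a_33 = 0·4 + 5·5 + 2·3 = 3
a_34 = 0·3 + 5·4 + 2·5 = 2
a_35 = 0·2 + 5·3 + 2·4 = 2
a_36 = 0·2 + 5·2 + 2·3 = 2
a_37 = 0·2 + 5·2 + 2·2 = 0
a_38 = 0·0 + 5·2 + 2·2 = 0
a_39 = 0·0 + 5·0 + 2·2 = 4
a_40 = 0·4 + 5·0 + 2·0 = 0
a_41 = 0·0 + 5·4 + 2·0 = 6
a_42 = 0·6 + 5·0 + 2·4 = 1
a_43 = 0·1 + 5·6 + 2·0 = 2
a_44 = 0·2 + 5·1 + 2·6 = 3
(a_42, a_43, a_44) = (1, 2, 3) = (a_0, a_1, a_2), so the sequence has period 42.
115 ≡ 31 (mod 42), hence a_115 = a_31 = 5.

5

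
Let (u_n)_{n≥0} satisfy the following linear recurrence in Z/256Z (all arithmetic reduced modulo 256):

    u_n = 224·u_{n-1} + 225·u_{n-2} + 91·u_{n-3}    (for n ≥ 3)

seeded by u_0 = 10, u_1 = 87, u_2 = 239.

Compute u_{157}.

45

u_3 = 224·239 + 225·87 + 91·10 = 37
u_4 = 224·37 + 225·239 + 91·87 = 92
u_5 = 224·92 + 225·37 + 91·239 = 250
u_6 = 224·250 + 225·92 + 91·37 = 195
u_7 = 224·195 + 225·250 + 91·92 = 14
u_8 = 224·14 + 225·195 + 91·250 = 129
Continuing the recurrence:
  u_9 = 127;  u_10 = 123;  u_11 = 26;  u_12 = 0;  u_13 = 147;  u_14 = 222
  u_15 = 115;  u_16 = 255;  u_17 = 29;  u_18 = 96;  u_19 = 34;  u_20 = 111
  u_21 = 34;  u_22 = 101;  u_23 = 183;  u_24 = 251;  u_25 = 94;  u_26 = 232
  u_27 = 215;  u_28 = 114;  u_29 = 47;  u_30 = 191;  u_31 = 245;  u_32 = 244
  u_33 = 186;  u_34 = 75;  u_35 = 214;  u_36 = 73;  u_37 = 159;  u_38 = 91
  u_39 = 82;  u_40 = 64;  u_41 = 107;  u_42 = 6;  u_43 = 11;  u_44 = 239
  u_45 = 237;  u_46 = 88;  u_47 = 66;  u_48 = 87;  u_49 = 106;  u_50 = 173
  u_51 = 119;  u_52 = 219;  u_53 = 182;  u_54 = 8;  u_55 = 207;  u_56 = 218
  u_57 = 135;  u_58 = 79;  u_59 = 69;  u_60 = 204;  u_61 = 58;  u_62 = 147
  u_63 = 30;  u_64 = 17;  u_65 = 127;  u_66 = 187;  u_67 = 74;  u_68 = 64
  u_69 = 131;  u_70 = 46;  u_71 = 35;  u_72 = 159;  u_73 = 61;  u_74 = 144
  u_75 = 34;  u_76 = 255;  u_77 = 50;  u_78 = 245;  u_79 = 247;  u_80 = 59
  u_81 = 206;  u_82 = 232;  u_83 = 7;  u_84 = 66;  u_85 = 95;  u_86 = 159
  u_87 = 21;  u_88 = 228;  u_89 = 122;  u_90 = 155;  u_91 = 230;  u_92 = 217
  u_93 = 31;  u_94 = 155;  u_95 = 2;  u_96 = 0;  u_97 = 219;  u_98 = 86
  u_99 = 187;  u_100 = 15;  u_101 = 13;  u_102 = 8;  u_103 = 194;  u_104 = 103
  u_105 = 122;  u_106 = 61;  u_107 = 55;  u_108 = 27;  u_109 = 166;  u_110 = 136
  u_111 = 127;  u_112 = 170;  u_113 = 183;  u_114 = 175;  u_115 = 101;  u_116 = 60
  u_117 = 122;  u_118 = 99;  u_119 = 46;  u_120 = 161;  u_121 = 127;  u_122 = 251
  u_123 = 122;  u_124 = 128;  u_125 = 115;  u_126 = 126;  u_127 = 211;  u_128 = 63
  u_129 = 93;  u_130 = 192;  u_131 = 34;  u_132 = 143;  u_133 = 66;  u_134 = 133
  u_135 = 55;  u_136 = 123;  u_137 = 62;  u_138 = 232;  u_139 = 55;  u_140 = 18
  u_141 = 143;  u_142 = 127;  u_143 = 53;  u_144 = 212;  u_145 = 58;  u_146 = 235
  u_147 = 246;  u_148 = 105;  u_149 = 159;  u_150 = 219;  u_151 = 178;  u_152 = 192
  u_153 = 75;  u_154 = 166;  u_155 = 107
u_156 = 224·107 + 225·166 + 91·75 = 47
u_157 = 224·47 + 225·107 + 91·166 = 45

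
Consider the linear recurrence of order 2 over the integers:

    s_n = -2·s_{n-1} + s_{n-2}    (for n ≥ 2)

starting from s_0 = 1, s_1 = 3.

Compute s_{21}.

99847467

s_2 = -2·3 + 1·1 = -5
s_3 = -2·-5 + 1·3 = 13
s_4 = -2·13 + 1·-5 = -31
s_5 = -2·-31 + 1·13 = 75
s_6 = -2·75 + 1·-31 = -181
s_7 = -2·-181 + 1·75 = 437
s_8 = -2·437 + 1·-181 = -1055
s_9 = -2·-1055 + 1·437 = 2547
s_10 = -2·2547 + 1·-1055 = -6149
s_11 = -2·-6149 + 1·2547 = 14845
s_12 = -2·14845 + 1·-6149 = -35839
s_13 = -2·-35839 + 1·14845 = 86523
s_14 = -2·86523 + 1·-35839 = -208885
s_15 = -2·-208885 + 1·86523 = 504293
s_16 = -2·504293 + 1·-208885 = -1217471
s_17 = -2·-1217471 + 1·504293 = 2939235
s_18 = -2·2939235 + 1·-1217471 = -7095941
s_19 = -2·-7095941 + 1·2939235 = 17131117
s_20 = -2·17131117 + 1·-7095941 = -41358175
s_21 = -2·-41358175 + 1·17131117 = 99847467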